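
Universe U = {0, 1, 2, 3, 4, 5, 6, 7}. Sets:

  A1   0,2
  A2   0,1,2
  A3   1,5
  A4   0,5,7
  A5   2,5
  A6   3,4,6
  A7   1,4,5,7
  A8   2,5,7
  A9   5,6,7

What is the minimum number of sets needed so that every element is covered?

3

A1, A6, A7 together cover {0, 1, 2, 3, 4, 5, 6, 7} — every element.
No 2 of the 9 sets cover everything (all 36 pairs fall short), so 3 is minimum.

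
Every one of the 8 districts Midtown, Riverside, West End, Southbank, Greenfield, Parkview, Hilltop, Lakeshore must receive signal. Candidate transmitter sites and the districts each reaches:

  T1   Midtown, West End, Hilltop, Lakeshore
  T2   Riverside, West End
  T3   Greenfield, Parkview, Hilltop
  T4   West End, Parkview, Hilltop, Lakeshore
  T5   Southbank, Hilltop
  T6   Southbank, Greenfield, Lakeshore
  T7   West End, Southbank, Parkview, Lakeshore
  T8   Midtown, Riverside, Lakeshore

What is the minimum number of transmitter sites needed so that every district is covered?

T3, T7, T8 together cover {Midtown, Riverside, West End, Southbank, Greenfield, Parkview, Hilltop, Lakeshore} — every district.
No 2 of the 8 transmitter sites cover everything (all 28 pairs fall short), so 3 is minimum.
Greedy (largest uncovered first) would take T1, T3, T2, T5 — 4 transmitter sites — but 3 suffice.

3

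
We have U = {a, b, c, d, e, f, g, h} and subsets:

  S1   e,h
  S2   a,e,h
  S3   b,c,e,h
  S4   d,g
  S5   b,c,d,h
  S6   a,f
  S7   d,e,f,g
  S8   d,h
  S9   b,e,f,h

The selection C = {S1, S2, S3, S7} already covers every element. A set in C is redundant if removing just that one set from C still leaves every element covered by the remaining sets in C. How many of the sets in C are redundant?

1

Drop S1: the rest still cover every element — redundant.
Drop S2: a uncovered — not redundant.
Drop S3: b, c uncovered — not redundant.
Drop S7: d, f, g uncovered — not redundant.
1 redundant: S1.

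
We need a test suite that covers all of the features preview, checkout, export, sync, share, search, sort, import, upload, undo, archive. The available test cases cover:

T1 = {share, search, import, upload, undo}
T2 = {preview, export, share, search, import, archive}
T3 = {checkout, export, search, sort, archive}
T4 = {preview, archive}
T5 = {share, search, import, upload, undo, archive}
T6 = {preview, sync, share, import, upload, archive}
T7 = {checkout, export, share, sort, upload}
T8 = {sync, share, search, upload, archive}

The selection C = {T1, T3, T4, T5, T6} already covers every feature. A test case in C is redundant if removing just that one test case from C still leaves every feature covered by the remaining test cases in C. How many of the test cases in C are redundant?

3

Drop T1: the rest still cover every feature — redundant.
Drop T3: checkout, export, sort uncovered — not redundant.
Drop T4: the rest still cover every feature — redundant.
Drop T5: the rest still cover every feature — redundant.
Drop T6: sync uncovered — not redundant.
3 redundant: T1, T4, T5.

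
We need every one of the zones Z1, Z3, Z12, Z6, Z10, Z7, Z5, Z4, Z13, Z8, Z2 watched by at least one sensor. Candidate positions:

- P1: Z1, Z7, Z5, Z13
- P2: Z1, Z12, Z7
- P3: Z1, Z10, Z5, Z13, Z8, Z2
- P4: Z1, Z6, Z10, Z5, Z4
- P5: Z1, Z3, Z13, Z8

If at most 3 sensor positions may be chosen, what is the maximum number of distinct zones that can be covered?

10

Choosing P2, P3, P4 covers {Z1, Z12, Z6, Z10, Z7, Z5, Z4, Z13, Z8, Z2} — 10 zones.
No choice of 3 sensor positions does better; here Z3 is left uncovered.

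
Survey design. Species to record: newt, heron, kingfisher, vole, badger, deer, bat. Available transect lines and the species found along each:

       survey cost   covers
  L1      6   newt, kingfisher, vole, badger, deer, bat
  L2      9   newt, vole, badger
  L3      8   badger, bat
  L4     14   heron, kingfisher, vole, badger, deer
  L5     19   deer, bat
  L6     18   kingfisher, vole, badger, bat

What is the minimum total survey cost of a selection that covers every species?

L1, L4 cover every species at survey cost 6 + 14 = 20.
Any cover uses at least 2 transects; among all covering selections none totals below 20.

20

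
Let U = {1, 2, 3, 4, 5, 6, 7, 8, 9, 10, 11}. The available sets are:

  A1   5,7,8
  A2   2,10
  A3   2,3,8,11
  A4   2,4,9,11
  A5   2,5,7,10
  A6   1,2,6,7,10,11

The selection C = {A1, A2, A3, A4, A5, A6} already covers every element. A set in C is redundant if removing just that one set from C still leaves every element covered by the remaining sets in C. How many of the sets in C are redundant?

3

Drop A1: the rest still cover every element — redundant.
Drop A2: the rest still cover every element — redundant.
Drop A3: 3 uncovered — not redundant.
Drop A4: 4, 9 uncovered — not redundant.
Drop A5: the rest still cover every element — redundant.
Drop A6: 1, 6 uncovered — not redundant.
3 redundant: A1, A2, A5.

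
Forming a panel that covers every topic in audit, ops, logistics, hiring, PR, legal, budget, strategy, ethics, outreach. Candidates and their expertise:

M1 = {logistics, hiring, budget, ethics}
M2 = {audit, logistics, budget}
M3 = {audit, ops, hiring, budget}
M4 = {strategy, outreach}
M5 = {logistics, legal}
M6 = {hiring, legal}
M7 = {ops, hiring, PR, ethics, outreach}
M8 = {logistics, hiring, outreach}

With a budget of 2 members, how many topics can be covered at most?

8

Choosing M2, M7 covers {audit, ops, logistics, hiring, PR, budget, ethics, outreach} — 8 topics.
No choice of 2 members does better; here legal, strategy are left uncovered.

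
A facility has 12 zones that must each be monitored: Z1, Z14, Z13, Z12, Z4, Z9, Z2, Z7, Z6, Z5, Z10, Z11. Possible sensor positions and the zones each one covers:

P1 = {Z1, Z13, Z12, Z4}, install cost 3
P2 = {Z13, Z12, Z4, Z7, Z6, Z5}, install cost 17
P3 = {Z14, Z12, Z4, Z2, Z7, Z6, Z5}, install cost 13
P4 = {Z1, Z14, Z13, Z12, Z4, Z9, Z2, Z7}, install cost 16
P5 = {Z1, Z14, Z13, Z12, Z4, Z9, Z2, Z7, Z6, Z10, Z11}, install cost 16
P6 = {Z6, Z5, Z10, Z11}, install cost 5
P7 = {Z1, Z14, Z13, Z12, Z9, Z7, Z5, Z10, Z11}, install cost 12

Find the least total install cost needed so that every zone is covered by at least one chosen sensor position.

21

P4, P6 cover every zone at install cost 16 + 5 = 21.
Any cover uses at least 2 sensor positions; among all covering selections none totals below 21.
Greedy by coverage-per-install cost would pick P1, P6, P4 for 24 — worse than the optimum 21.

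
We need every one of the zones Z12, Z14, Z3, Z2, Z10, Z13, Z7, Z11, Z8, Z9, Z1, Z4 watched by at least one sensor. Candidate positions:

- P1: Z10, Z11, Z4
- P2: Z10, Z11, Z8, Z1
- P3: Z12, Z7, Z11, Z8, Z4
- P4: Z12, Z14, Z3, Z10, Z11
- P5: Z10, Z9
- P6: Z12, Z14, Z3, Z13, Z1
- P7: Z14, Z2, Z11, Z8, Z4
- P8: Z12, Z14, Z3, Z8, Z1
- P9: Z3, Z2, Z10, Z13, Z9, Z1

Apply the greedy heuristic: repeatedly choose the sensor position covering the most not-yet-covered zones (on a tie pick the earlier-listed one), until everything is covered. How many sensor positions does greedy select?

Pick 1: P9 covers 6 new zones (Z3, Z2, Z10, Z13, Z9, Z1).
Pick 2: P3 covers 5 new zones (Z12, Z7, Z11, Z8, Z4).
Pick 3: P4 covers 1 new zones (Z14).
Greedy uses 3 sensor positions.

3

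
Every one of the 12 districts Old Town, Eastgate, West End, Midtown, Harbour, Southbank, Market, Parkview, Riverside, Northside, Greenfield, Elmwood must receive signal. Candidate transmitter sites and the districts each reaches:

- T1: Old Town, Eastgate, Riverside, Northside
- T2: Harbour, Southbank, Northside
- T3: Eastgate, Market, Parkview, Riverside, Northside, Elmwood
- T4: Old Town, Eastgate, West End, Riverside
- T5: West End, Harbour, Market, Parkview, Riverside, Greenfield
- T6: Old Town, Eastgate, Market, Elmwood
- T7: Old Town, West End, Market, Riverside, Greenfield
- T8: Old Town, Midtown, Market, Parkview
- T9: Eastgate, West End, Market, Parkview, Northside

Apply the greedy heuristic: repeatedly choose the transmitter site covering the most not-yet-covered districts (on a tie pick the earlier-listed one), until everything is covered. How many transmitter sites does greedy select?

Pick 1: T3 covers 6 new districts (Eastgate, Market, Parkview, Riverside, Northside, Elmwood).
Pick 2: T5 covers 3 new districts (West End, Harbour, Greenfield).
Pick 3: T8 covers 2 new districts (Old Town, Midtown).
Pick 4: T2 covers 1 new districts (Southbank).
Greedy uses 4 transmitter sites.

4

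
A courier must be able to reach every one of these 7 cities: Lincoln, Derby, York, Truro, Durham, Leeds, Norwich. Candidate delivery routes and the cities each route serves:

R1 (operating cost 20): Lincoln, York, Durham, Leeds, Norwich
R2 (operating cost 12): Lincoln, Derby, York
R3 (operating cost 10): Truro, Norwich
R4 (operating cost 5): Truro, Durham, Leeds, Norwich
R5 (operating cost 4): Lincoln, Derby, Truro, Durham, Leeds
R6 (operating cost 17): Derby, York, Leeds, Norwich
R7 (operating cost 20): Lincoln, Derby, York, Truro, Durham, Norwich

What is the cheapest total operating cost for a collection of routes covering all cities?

R2, R4 cover every city at operating cost 12 + 5 = 17.
Any cover uses at least 2 routes; among all covering selections none totals below 17.
Greedy by coverage-per-operating cost would pick R5, R4, R2 for 21 — worse than the optimum 17.

17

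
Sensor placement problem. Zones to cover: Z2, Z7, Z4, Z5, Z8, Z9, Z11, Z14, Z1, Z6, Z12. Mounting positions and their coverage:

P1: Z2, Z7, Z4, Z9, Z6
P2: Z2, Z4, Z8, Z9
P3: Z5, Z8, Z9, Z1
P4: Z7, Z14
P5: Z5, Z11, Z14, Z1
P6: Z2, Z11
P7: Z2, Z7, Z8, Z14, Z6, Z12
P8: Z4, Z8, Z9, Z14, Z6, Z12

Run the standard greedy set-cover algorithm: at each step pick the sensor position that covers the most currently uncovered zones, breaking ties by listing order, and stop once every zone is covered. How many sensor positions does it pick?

4

Pick 1: P7 covers 6 new zones (Z2, Z7, Z8, Z14, Z6, Z12).
Pick 2: P3 covers 3 new zones (Z5, Z9, Z1).
Pick 3: P1 covers 1 new zones (Z4).
Pick 4: P5 covers 1 new zones (Z11).
Greedy uses 4 sensor positions. (The true minimum is 3.)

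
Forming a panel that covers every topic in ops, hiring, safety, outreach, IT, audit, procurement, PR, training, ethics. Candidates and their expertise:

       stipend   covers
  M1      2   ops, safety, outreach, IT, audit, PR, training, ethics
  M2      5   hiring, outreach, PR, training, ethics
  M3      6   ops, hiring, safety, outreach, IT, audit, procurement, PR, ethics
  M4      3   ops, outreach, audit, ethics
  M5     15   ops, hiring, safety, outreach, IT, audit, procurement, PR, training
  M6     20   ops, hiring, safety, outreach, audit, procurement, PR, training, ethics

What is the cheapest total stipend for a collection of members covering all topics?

M1, M3 cover every topic at stipend 2 + 6 = 8.
Any cover uses at least 2 members; among all covering selections none totals below 8.

8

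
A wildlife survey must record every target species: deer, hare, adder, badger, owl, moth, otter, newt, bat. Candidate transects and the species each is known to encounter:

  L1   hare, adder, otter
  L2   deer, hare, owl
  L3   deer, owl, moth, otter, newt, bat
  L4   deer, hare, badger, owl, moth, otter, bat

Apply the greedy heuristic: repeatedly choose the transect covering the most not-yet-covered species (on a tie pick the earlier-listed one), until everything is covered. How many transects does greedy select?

Pick 1: L4 covers 7 new species (deer, hare, badger, owl, moth, otter, bat).
Pick 2: L1 covers 1 new species (adder).
Pick 3: L3 covers 1 new species (newt).
Greedy uses 3 transects.

3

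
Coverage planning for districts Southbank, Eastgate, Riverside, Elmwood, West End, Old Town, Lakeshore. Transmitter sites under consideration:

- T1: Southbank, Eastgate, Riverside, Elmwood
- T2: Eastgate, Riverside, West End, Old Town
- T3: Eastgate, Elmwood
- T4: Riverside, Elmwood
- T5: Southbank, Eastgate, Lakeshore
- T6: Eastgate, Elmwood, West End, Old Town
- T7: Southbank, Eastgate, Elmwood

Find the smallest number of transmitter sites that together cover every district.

T1, T2, T5 together cover {Southbank, Eastgate, Riverside, Elmwood, West End, Old Town, Lakeshore} — every district.
No 2 of the 7 transmitter sites cover everything (all 21 pairs fall short), so 3 is minimum.

3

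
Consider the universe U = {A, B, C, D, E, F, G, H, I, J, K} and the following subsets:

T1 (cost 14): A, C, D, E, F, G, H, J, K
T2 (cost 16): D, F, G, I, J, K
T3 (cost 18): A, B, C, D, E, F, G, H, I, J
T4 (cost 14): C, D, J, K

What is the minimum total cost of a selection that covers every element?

32

T1, T3 cover every element at cost 14 + 18 = 32.
Any cover uses at least 2 sets; among all covering selections none totals below 32.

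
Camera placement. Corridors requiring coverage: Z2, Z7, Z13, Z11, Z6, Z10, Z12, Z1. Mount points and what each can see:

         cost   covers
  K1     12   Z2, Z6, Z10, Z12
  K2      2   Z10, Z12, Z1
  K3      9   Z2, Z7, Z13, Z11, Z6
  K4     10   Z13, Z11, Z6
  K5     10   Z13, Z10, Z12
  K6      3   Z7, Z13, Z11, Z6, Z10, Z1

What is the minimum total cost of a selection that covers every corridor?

11

K2, K3 cover every corridor at cost 2 + 9 = 11.
Any cover uses at least 2 camera mounts; among all covering selections none totals below 11.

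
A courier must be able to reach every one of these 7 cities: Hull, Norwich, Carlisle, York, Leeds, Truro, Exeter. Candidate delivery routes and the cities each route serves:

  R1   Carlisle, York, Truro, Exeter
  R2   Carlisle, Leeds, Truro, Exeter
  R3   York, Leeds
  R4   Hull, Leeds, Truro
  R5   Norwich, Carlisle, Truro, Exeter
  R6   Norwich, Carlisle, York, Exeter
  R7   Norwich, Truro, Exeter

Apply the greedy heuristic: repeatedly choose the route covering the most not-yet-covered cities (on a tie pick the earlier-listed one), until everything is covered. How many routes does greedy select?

Pick 1: R1 covers 4 new cities (Carlisle, York, Truro, Exeter).
Pick 2: R4 covers 2 new cities (Hull, Leeds).
Pick 3: R5 covers 1 new cities (Norwich).
Greedy uses 3 routes. (The true minimum is 2.)

3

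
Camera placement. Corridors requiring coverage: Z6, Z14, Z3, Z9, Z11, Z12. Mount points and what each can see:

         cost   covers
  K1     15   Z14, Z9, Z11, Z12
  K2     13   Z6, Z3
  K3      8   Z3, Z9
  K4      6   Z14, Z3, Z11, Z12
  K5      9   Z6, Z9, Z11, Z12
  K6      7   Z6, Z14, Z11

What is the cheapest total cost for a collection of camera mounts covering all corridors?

K4, K5 cover every corridor at cost 6 + 9 = 15.
Any cover uses at least 2 camera mounts; among all covering selections none totals below 15.

15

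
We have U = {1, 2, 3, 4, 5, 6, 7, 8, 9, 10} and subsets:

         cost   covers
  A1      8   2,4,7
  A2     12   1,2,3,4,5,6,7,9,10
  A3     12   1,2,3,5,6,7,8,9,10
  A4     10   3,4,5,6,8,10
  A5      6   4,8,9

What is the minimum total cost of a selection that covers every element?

18

A2, A5 cover every element at cost 12 + 6 = 18.
Any cover uses at least 2 sets; among all covering selections none totals below 18.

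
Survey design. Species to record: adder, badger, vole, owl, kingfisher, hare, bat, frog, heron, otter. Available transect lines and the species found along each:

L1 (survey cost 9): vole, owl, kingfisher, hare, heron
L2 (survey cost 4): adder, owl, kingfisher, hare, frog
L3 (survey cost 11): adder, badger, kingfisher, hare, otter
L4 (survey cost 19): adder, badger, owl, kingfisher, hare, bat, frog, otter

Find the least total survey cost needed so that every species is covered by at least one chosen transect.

28

L1, L4 cover every species at survey cost 9 + 19 = 28.
Any cover uses at least 2 transects; among all covering selections none totals below 28.
Greedy by coverage-per-survey cost would pick L2, L1, L3, L4 for 43 — worse than the optimum 28.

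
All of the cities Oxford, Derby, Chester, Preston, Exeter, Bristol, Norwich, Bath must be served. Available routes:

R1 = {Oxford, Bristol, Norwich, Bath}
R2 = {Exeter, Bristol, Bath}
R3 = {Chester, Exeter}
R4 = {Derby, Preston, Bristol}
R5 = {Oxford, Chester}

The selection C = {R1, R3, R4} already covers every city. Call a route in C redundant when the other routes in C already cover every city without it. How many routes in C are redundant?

0

Drop R1: Oxford, Norwich, Bath uncovered — not redundant.
Drop R3: Chester, Exeter uncovered — not redundant.
Drop R4: Derby, Preston uncovered — not redundant.
None of the routes in C is redundant.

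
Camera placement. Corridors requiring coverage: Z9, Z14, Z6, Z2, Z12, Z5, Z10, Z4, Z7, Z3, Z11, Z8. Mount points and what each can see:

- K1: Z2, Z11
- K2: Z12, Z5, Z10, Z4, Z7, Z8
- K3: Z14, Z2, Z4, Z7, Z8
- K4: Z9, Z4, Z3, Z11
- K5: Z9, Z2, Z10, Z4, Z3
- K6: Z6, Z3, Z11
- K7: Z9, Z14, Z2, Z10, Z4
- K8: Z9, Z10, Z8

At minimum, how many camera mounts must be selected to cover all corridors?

3

K2, K6, K7 together cover {Z9, Z14, Z6, Z2, Z12, Z5, Z10, Z4, Z7, Z3, Z11, Z8} — every corridor.
No 2 of the 8 camera mounts cover everything (all 28 pairs fall short), so 3 is minimum.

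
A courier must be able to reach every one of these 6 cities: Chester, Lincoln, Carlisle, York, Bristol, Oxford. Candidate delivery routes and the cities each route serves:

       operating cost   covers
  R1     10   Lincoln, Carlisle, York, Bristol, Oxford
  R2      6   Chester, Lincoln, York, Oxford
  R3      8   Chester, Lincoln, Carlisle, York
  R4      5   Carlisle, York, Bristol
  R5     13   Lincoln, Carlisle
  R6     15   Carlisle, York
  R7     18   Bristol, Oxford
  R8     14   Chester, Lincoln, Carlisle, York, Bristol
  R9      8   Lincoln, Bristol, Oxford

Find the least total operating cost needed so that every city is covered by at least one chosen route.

R2, R4 cover every city at operating cost 6 + 5 = 11.
Any cover uses at least 2 routes; among all covering selections none totals below 11.

11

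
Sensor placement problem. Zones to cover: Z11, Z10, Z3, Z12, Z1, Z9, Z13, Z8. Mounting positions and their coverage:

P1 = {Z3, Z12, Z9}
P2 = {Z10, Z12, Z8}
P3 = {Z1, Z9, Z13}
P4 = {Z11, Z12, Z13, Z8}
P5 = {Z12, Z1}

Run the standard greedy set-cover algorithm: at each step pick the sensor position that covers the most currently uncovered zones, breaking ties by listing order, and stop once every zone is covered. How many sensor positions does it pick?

Pick 1: P4 covers 4 new zones (Z11, Z12, Z13, Z8).
Pick 2: P1 covers 2 new zones (Z3, Z9).
Pick 3: P2 covers 1 new zones (Z10).
Pick 4: P3 covers 1 new zones (Z1).
Greedy uses 4 sensor positions.

4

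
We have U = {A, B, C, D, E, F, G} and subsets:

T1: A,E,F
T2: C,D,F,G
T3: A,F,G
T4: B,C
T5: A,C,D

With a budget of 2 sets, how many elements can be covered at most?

6

Choosing T1, T2 covers {A, C, D, E, F, G} — 6 elements.
No choice of 2 sets does better; here B is left uncovered.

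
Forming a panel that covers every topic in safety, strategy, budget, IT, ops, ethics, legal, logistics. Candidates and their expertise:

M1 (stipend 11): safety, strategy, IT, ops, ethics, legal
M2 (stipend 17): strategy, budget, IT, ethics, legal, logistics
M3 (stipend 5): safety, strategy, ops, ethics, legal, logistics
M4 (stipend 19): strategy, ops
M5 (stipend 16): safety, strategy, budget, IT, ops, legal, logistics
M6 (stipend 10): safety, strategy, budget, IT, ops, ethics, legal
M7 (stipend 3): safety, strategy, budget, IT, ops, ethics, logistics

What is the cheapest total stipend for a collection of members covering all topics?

8

M3, M7 cover every topic at stipend 5 + 3 = 8.
Any cover uses at least 2 members; among all covering selections none totals below 8.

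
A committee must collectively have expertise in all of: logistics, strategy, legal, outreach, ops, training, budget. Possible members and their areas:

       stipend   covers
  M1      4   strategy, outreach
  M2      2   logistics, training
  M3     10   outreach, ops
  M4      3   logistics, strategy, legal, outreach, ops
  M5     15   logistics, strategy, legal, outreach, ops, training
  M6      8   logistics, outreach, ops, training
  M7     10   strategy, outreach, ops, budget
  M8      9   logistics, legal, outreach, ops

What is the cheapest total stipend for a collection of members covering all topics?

M2, M4, M7 cover every topic at stipend 2 + 3 + 10 = 15.
Any cover uses at least 2 members; among all covering selections none totals below 15.

15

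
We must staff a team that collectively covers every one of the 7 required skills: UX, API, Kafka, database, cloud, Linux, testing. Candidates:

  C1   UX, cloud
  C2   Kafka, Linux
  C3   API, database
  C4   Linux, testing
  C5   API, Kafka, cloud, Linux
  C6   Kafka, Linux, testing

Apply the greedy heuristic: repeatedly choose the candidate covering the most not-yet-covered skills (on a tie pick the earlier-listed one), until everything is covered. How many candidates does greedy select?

Pick 1: C5 covers 4 new skills (API, Kafka, cloud, Linux).
Pick 2: C1 covers 1 new skills (UX).
Pick 3: C3 covers 1 new skills (database).
Pick 4: C4 covers 1 new skills (testing).
Greedy uses 4 candidates. (The true minimum is 3.)

4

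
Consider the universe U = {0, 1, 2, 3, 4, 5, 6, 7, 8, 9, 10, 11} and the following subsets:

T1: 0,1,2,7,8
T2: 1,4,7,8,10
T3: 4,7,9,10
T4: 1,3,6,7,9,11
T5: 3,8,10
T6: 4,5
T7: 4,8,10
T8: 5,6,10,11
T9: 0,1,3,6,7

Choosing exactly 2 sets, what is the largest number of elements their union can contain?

9

Choosing T1, T4 covers {0, 1, 2, 3, 6, 7, 8, 9, 11} — 9 elements.
No choice of 2 sets does better; here 4, 5, 10 are left uncovered.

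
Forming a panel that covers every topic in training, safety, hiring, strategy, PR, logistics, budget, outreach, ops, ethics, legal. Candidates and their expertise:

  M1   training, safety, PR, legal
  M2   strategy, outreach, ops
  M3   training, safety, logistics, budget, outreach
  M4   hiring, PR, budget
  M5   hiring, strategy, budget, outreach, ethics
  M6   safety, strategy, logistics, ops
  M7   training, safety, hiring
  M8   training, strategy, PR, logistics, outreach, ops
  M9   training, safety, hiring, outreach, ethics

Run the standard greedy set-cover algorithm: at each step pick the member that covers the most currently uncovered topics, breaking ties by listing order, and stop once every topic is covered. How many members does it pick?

Pick 1: M8 covers 6 new topics (training, strategy, PR, logistics, outreach, ops).
Pick 2: M5 covers 3 new topics (hiring, budget, ethics).
Pick 3: M1 covers 2 new topics (safety, legal).
Greedy uses 3 members.

3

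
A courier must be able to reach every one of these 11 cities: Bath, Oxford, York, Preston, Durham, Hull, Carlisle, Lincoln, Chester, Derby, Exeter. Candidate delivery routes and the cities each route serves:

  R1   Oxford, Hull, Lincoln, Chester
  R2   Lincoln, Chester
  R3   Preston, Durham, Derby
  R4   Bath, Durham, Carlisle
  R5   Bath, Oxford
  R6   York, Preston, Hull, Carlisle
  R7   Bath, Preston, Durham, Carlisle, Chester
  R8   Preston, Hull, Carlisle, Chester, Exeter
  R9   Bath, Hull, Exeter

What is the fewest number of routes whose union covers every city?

R1, R3, R6, R9 together cover {Bath, Oxford, York, Preston, Durham, Hull, Carlisle, Lincoln, Chester, Derby, Exeter} — every city.
No 3 of the 9 routes cover everything (all 84 triples fall short), so 4 is minimum.
Greedy (largest uncovered first) would take R7, R1, R3, R6, R8 — 5 routes — but 4 suffice.

4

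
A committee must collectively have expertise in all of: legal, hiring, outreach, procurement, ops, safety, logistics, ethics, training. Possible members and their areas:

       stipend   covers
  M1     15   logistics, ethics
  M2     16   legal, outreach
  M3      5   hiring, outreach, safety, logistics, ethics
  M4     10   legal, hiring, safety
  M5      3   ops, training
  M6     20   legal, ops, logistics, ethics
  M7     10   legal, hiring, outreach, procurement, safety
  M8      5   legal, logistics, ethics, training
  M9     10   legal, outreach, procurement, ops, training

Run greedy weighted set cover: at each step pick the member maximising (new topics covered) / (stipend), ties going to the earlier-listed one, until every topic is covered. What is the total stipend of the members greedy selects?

18

Pick 1: M3 adds 5 new (hiring, outreach, safety, logistics, ethics) at stipend 5 (ratio 5/5).
Pick 2: M5 adds 2 new (ops, training) at stipend 3 (ratio 2/3).
Pick 3: M7 adds 2 new (legal, procurement) at stipend 10 (ratio 2/10).
Greedy total stipend: 5 + 3 + 10 = 18. (The true optimum is 15, so greedy overshoots here.)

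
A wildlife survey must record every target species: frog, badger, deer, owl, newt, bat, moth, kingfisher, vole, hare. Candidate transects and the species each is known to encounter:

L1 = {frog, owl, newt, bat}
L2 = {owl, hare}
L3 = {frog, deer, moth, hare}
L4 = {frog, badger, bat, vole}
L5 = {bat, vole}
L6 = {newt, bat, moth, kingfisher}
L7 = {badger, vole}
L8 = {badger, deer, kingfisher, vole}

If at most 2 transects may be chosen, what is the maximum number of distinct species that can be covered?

Choosing L1, L8 covers {frog, badger, deer, owl, newt, bat, kingfisher, vole} — 8 species.
No choice of 2 transects does better; here moth, hare are left uncovered.

8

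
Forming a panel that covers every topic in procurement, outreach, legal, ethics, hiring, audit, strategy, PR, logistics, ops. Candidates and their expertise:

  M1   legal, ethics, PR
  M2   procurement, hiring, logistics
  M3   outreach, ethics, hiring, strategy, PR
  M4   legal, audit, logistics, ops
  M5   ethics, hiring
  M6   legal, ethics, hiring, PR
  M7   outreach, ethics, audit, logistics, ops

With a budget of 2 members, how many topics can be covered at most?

Choosing M3, M4 covers {outreach, legal, ethics, hiring, audit, strategy, PR, logistics, ops} — 9 topics.
No choice of 2 members does better; here procurement is left uncovered.

9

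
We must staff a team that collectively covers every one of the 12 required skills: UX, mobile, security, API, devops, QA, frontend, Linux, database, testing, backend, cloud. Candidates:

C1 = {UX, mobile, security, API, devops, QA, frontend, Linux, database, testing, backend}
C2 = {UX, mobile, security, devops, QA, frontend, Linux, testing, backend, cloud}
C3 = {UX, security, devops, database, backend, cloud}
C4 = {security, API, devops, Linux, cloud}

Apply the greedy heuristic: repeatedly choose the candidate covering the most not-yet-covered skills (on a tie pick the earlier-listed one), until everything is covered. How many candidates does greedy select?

2

Pick 1: C1 covers 11 new skills (UX, mobile, security, API, devops, QA, frontend, Linux, database, testing, backend).
Pick 2: C2 covers 1 new skills (cloud).
Greedy uses 2 candidates.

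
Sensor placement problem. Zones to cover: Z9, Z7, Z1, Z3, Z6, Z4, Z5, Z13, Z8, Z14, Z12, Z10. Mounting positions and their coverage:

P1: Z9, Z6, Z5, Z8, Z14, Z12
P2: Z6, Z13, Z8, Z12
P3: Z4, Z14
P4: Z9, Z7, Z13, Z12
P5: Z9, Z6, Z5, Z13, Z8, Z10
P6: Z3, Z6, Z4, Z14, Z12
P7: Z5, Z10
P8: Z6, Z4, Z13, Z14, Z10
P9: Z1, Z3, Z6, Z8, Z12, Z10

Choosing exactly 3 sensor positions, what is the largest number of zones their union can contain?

11

Choosing P1, P4, P9 covers {Z9, Z7, Z1, Z3, Z6, Z5, Z13, Z8, Z14, Z12, Z10} — 11 zones.
No choice of 3 sensor positions does better; here Z4 is left uncovered.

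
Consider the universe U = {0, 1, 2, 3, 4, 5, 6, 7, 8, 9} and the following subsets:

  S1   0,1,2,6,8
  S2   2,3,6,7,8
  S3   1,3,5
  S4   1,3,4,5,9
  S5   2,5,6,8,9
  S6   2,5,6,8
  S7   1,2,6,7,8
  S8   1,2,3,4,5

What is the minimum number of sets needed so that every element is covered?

3

S1, S2, S4 together cover {0, 1, 2, 3, 4, 5, 6, 7, 8, 9} — every element.
No 2 of the 8 sets cover everything (all 28 pairs fall short), so 3 is minimum.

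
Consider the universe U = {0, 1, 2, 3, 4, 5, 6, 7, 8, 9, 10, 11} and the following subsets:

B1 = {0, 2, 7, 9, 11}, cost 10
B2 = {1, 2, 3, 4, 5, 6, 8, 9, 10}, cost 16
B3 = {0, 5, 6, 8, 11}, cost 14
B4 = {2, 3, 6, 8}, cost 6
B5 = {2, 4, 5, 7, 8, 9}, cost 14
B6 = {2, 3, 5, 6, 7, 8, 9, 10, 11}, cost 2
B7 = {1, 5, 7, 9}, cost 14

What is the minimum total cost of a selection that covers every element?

B1, B2 cover every element at cost 10 + 16 = 26.
Any cover uses at least 2 sets; among all covering selections none totals below 26.
Greedy by coverage-per-cost would pick B6, B2, B1 for 28 — worse than the optimum 26.

26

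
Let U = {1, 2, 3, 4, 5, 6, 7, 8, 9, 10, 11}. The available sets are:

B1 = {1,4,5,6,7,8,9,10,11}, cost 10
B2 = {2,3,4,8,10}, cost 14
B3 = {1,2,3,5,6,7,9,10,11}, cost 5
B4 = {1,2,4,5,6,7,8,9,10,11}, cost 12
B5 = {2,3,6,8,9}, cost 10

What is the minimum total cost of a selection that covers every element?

B1, B3 cover every element at cost 10 + 5 = 15.
Any cover uses at least 2 sets; among all covering selections none totals below 15.

15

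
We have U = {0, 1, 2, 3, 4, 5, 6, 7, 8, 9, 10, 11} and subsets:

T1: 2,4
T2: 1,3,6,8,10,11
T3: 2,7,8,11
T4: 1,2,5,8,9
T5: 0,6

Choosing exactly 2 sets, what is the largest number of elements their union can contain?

Choosing T2, T4 covers {1, 2, 3, 5, 6, 8, 9, 10, 11} — 9 elements.
No choice of 2 sets does better; here 0, 4, 7 are left uncovered.

9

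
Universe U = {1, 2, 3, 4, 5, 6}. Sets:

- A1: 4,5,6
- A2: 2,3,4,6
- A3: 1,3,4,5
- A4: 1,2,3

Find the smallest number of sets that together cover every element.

2

A1, A4 together cover {1, 2, 3, 4, 5, 6} — every element.
No single set contains all 6 elements, so 2 is optimal.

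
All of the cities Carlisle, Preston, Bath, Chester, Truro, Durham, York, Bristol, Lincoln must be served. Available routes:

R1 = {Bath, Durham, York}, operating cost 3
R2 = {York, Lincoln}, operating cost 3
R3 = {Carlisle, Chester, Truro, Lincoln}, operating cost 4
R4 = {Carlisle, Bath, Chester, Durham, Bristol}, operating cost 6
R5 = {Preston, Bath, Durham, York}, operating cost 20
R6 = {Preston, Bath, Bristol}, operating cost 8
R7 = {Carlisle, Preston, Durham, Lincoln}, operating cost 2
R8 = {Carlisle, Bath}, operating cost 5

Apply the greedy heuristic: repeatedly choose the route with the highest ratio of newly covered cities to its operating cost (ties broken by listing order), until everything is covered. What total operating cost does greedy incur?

Pick 1: R7 adds 4 new (Carlisle, Preston, Durham, Lincoln) at operating cost 2 (ratio 4/2).
Pick 2: R1 adds 2 new (Bath, York) at operating cost 3 (ratio 2/3).
Pick 3: R3 adds 2 new (Chester, Truro) at operating cost 4 (ratio 2/4).
Pick 4: R4 adds 1 new (Bristol) at operating cost 6 (ratio 1/6).
Greedy total operating cost: 2 + 3 + 4 + 6 = 15.

15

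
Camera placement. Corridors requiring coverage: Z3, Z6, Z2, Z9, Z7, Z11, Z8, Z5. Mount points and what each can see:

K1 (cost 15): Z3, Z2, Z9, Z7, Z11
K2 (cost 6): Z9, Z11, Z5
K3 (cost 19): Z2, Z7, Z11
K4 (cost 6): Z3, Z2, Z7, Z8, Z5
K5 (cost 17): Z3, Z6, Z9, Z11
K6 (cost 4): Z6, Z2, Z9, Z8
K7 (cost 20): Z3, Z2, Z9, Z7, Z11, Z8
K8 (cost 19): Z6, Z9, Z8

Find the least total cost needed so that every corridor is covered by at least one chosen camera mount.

K2, K4, K6 cover every corridor at cost 6 + 6 + 4 = 16.
Any cover uses at least 2 camera mounts; among all covering selections none totals below 16.

16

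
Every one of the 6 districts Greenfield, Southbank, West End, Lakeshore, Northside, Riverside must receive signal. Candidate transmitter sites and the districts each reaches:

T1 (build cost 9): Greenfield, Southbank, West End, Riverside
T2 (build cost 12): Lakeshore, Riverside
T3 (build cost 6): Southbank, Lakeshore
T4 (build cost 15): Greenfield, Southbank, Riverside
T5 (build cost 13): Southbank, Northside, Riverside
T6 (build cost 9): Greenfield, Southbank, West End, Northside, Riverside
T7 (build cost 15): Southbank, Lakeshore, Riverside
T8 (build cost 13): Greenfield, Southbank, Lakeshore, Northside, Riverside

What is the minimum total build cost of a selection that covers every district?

T3, T6 cover every district at build cost 6 + 9 = 15.
Any cover uses at least 2 transmitter sites; among all covering selections none totals below 15.

15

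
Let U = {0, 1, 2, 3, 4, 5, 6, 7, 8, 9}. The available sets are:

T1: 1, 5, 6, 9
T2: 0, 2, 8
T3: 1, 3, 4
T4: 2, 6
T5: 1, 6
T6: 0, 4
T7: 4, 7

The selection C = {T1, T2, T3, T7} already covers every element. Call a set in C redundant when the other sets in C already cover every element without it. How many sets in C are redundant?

Drop T1: 5, 6, 9 uncovered — not redundant.
Drop T2: 0, 2, 8 uncovered — not redundant.
Drop T3: 3 uncovered — not redundant.
Drop T7: 7 uncovered — not redundant.
None of the sets in C is redundant.

0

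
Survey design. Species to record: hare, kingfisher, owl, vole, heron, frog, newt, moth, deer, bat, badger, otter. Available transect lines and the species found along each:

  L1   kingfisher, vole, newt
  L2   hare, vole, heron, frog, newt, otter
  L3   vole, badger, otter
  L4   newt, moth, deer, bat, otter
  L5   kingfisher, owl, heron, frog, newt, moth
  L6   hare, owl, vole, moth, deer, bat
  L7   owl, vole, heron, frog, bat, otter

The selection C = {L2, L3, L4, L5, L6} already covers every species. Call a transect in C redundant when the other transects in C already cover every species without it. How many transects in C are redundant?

Drop L2: the rest still cover every species — redundant.
Drop L3: badger uncovered — not redundant.
Drop L4: the rest still cover every species — redundant.
Drop L5: kingfisher uncovered — not redundant.
Drop L6: the rest still cover every species — redundant.
3 redundant: L2, L4, L6.

3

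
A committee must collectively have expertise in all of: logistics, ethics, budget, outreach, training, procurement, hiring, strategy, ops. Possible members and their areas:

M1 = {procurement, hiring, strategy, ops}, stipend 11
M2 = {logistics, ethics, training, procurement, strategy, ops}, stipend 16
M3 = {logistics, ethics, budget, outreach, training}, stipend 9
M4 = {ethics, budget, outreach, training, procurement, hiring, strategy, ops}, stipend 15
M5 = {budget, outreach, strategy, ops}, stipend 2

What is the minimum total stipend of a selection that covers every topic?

M1, M3 cover every topic at stipend 11 + 9 = 20.
Any cover uses at least 2 members; among all covering selections none totals below 20.
Greedy by coverage-per-stipend would pick M5, M3, M1 for 22 — worse than the optimum 20.

20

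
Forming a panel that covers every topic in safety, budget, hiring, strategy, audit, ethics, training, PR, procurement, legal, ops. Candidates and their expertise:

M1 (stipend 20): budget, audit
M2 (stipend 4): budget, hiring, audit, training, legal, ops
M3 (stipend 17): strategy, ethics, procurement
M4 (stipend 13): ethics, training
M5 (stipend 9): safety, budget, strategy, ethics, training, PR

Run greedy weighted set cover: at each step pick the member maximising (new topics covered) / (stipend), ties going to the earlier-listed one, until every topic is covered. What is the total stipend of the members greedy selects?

Pick 1: M2 adds 6 new (budget, hiring, audit, training, legal, ops) at stipend 4 (ratio 6/4).
Pick 2: M5 adds 4 new (safety, strategy, ethics, PR) at stipend 9 (ratio 4/9).
Pick 3: M3 adds 1 new (procurement) at stipend 17 (ratio 1/17).
Greedy total stipend: 4 + 9 + 17 = 30.

30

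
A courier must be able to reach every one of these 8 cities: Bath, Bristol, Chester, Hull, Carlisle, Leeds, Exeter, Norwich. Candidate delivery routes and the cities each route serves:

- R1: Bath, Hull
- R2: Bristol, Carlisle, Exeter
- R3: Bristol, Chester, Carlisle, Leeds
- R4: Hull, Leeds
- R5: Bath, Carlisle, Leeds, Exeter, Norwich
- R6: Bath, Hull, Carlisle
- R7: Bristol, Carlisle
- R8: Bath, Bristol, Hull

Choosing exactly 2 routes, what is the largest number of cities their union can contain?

Choosing R3, R5 covers {Bath, Bristol, Chester, Carlisle, Leeds, Exeter, Norwich} — 7 cities.
No choice of 2 routes does better; here Hull is left uncovered.

7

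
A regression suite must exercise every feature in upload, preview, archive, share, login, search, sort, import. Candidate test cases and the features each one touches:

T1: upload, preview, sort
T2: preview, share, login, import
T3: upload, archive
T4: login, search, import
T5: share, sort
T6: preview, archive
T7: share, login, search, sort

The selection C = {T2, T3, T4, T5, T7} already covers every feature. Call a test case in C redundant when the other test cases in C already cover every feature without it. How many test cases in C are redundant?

3

Drop T2: preview uncovered — not redundant.
Drop T3: upload, archive uncovered — not redundant.
Drop T4: the rest still cover every feature — redundant.
Drop T5: the rest still cover every feature — redundant.
Drop T7: the rest still cover every feature — redundant.
3 redundant: T4, T5, T7.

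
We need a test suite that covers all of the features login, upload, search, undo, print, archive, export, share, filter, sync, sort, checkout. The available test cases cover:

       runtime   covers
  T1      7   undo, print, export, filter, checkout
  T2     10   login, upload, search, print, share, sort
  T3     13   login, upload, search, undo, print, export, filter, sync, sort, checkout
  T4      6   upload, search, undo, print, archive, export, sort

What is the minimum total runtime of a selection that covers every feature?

T2, T3, T4 cover every feature at runtime 10 + 13 + 6 = 29.
Any cover uses at least 3 test cases; among all covering selections none totals below 29.

29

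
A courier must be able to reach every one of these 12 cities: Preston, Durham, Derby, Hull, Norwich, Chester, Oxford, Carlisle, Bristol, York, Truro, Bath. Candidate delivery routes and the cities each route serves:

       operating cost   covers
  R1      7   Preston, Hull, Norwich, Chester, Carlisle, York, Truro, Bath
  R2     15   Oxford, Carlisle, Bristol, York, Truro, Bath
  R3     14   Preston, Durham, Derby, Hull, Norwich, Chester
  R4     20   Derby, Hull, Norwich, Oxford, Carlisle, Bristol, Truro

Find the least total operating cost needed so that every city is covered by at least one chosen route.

29

R2, R3 cover every city at operating cost 15 + 14 = 29.
Any cover uses at least 2 routes; among all covering selections none totals below 29.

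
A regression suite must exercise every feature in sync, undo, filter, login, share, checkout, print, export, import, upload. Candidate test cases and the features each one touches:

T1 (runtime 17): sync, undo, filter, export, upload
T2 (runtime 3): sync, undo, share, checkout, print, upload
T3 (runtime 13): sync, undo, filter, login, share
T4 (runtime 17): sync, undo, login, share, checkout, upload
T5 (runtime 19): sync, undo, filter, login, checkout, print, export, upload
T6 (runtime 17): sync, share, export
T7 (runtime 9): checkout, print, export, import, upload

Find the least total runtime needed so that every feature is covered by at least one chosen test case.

T3, T7 cover every feature at runtime 13 + 9 = 22.
Any cover uses at least 2 test cases; among all covering selections none totals below 22.

22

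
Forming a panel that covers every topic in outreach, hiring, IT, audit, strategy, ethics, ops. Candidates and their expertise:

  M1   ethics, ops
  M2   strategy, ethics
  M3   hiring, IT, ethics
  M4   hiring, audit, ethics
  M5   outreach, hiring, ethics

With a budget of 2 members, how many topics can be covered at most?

Choosing M1, M3 covers {hiring, IT, ethics, ops} — 4 topics.
No choice of 2 members does better; here outreach, audit, strategy are left uncovered.

4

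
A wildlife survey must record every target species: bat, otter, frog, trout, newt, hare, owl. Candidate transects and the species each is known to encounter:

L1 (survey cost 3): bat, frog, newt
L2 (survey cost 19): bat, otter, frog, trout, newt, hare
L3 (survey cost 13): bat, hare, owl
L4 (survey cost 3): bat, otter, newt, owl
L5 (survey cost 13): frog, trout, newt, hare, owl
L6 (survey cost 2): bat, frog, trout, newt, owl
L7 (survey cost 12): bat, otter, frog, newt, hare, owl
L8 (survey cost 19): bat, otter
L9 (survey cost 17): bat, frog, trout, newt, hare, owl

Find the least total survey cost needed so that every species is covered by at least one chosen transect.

L6, L7 cover every species at survey cost 2 + 12 = 14.
Any cover uses at least 2 transects; among all covering selections none totals below 14.

14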